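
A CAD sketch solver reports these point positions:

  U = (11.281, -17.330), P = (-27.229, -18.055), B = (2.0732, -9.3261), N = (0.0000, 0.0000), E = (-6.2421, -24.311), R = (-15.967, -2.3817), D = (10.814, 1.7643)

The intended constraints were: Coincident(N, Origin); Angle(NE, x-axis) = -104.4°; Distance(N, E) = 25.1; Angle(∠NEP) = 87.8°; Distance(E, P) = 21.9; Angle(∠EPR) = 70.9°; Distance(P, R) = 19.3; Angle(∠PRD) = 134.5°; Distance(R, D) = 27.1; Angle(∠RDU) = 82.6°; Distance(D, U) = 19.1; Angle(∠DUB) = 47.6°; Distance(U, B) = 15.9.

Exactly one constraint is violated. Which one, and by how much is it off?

Distance(U, B) = 15.9 — off by 3.70.

N = (0.00, 0.00) ✓; NE at -104.4° ✓; |NE| = 25.10 ✓; ∠NEP = 87.80° ✓; |EP| = 21.90 ✓; ∠EPR = 70.90° ✓; |PR| = 19.30 ✓; ∠PRD = 134.5° ✓; |RD| = 27.10 ✓; ∠RDU = 82.60° ✓; |DU| = 19.10 ✓; ∠DUB = 47.60° ✓; |UB| = 12.20 ✗.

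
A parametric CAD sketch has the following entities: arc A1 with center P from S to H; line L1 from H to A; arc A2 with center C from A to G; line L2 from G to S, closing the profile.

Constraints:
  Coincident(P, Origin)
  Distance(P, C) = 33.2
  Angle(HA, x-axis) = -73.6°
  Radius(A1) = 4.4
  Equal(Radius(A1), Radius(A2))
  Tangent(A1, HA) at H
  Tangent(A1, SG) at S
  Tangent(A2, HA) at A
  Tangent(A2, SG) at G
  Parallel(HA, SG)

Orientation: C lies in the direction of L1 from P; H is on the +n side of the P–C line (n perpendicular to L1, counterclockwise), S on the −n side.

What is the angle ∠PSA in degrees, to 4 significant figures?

75.15°

Tangency of A1 to both parallel lines with radius 4.4 puts H and S at P ± 4.4·n: H = (4.221, 1.242), S = (-4.221, -1.242). Equal radii place A and G the same way about C: A = C + 4.4·n = (13.59, -30.61), G = C − 4.4·n = (5.153, -33.09). Then cos ∠PSA = SP·SA / (|SP||SA|), giving 75.15°.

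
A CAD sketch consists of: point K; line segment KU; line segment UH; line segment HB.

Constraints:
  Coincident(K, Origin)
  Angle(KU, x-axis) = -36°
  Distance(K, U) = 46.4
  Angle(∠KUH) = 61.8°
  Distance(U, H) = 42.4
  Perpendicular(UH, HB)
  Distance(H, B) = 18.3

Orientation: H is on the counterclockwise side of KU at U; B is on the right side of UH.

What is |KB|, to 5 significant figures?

62.633

∠KUH = 61.8°, so UH runs at -36.0° + (180° − 61.8°) = 82.200° from the x-axis; with |UH| = 42.4, H = U + 42.4·(cos 82.200°, sin 82.200°) = (43.293, 14.734). UH is perpendicular to HB; with |HB| = 18.3 on the right of UH, B = H + 18.3·(0.99075, -0.13572) = (61.423, 12.251). Then |KB| = |B − K| = 62.633.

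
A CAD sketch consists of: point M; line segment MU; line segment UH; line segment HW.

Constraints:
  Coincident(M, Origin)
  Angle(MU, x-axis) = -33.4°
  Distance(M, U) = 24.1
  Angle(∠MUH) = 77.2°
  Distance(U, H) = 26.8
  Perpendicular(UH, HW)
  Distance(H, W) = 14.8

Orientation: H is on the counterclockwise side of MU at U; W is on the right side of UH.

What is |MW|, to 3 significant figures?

43.9

M is at the origin; MU runs at -33.4° with length 24.1, so U = 24.1·(cos -33.4°, sin -33.4°) = (20.1, -13.3). ∠MUH = 77.2°, so UH runs at -33.4° + (180° − 77.2°) = 69.4° from the x-axis; with |UH| = 26.8, H = U + 26.8·(cos 69.4°, sin 69.4°) = (29.5, 11.8). UH ⟂ HW; with |HW| = 14.8 on the right of UH, W = H + 14.8·(0.936, -0.352) = (43.4, 6.61). Then |MW| = |W − M| = 43.9.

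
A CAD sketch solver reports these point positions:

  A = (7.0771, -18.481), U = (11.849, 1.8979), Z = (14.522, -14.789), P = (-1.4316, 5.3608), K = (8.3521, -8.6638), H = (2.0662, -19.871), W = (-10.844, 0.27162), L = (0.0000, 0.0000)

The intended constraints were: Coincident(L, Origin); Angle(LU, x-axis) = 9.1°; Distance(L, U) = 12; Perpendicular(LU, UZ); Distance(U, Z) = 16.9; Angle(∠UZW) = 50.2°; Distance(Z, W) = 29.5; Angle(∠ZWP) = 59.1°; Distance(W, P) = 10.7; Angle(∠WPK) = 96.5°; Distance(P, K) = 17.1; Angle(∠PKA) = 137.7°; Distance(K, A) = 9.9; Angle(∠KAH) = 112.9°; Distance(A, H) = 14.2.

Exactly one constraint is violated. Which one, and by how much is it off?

Distance(A, H) = 14.2 — off by 9.00.

L = (0.00, 0.00) ✓; LU at 9.100° ✓; |LU| = 12.00 ✓; ∠(LU, UZ) = 90.00° ✓; |UZ| = 16.90 ✓; ∠UZW = 50.20° ✓; |ZW| = 29.50 ✓; ∠ZWP = 59.10° ✓; |WP| = 10.70 ✓; ∠WPK = 96.50° ✓; |PK| = 17.10 ✓; ∠PKA = 137.7° ✓; |KA| = 9.900 ✓; ∠KAH = 112.9° ✓; |AH| = 5.200 ✗.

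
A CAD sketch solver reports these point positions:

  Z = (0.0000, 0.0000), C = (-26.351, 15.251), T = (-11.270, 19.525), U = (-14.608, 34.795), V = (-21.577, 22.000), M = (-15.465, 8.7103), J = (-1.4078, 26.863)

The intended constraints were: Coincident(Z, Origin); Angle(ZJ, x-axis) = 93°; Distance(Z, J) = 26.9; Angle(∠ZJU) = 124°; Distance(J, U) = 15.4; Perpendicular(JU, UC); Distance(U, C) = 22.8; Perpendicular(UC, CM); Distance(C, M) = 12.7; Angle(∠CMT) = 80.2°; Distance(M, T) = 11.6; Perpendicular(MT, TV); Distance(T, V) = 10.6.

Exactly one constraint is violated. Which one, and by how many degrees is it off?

Perpendicular(MT, TV) — off by 7.70°.

Z = (0.00, 0.00) ✓; ZJ at 93.00° ✓; |ZJ| = 26.90 ✓; ∠ZJU = 124.0° ✓; |JU| = 15.40 ✓; ∠(JU, UC) = 90.00° ✓; |UC| = 22.80 ✓; ∠(UC, CM) = 90.00° ✓; |CM| = 12.70 ✓; ∠CMT = 80.20° ✓; |MT| = 11.60 ✓; ∠(MT, TV) = 97.70° ✗; |TV| = 10.60 ✓.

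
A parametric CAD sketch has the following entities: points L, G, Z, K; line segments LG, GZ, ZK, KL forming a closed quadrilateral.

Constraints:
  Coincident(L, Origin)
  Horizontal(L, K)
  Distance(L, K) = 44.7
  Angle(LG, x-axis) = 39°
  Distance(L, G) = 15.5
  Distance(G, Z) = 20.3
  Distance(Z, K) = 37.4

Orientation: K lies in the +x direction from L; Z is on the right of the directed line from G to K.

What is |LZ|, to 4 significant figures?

13.49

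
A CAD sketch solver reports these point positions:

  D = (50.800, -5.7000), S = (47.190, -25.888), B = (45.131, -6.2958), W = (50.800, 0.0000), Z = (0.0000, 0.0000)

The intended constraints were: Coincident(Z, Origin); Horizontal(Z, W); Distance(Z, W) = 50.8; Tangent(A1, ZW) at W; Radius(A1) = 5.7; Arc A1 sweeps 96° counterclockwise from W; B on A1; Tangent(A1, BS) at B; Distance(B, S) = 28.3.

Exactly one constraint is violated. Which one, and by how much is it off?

Distance(B, S) = 28.3 — off by 8.60.

Z = (0.00, 0.00) ✓; Z.y = 0.00, W.y = 0.00 ✓; |ZW| = 50.80 ✓; ∠(DW, WZ) = 90.00° ✓; |DW| = 5.700 ✓; bearing(D→B) − bearing(D→W) = 96.00° ✓; |DB| = 5.700 ✓; ∠(DB, BS) = 90.00° ✓; |BS| = 19.70 ✗.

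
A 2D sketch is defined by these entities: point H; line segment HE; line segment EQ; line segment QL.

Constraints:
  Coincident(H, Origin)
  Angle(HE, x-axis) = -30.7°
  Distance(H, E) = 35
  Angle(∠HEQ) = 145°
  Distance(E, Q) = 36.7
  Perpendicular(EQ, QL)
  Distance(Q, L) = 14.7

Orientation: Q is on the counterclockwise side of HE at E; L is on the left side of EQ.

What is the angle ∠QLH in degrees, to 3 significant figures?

94.7°

H is at the origin; HE runs at -30.7° with length 35.0, so E = 35.0·(cos -30.7°, sin -30.7°) = (30.1, -17.9). ∠HEQ = 145.0°, so EQ runs at -30.7° + (180° − 145.0°) = 4.30° from the x-axis; with |EQ| = 36.7, Q = E + 36.7·(cos 4.30°, sin 4.30°) = (66.7, -15.1). EQ is perpendicular to QL; with |QL| = 14.7 on the left of EQ, L = Q + 14.7·(-0.0750, 0.997) = (65.6, -0.459). Then cos ∠QLH = LQ·LH / (|LQ||LH|), giving 94.7°.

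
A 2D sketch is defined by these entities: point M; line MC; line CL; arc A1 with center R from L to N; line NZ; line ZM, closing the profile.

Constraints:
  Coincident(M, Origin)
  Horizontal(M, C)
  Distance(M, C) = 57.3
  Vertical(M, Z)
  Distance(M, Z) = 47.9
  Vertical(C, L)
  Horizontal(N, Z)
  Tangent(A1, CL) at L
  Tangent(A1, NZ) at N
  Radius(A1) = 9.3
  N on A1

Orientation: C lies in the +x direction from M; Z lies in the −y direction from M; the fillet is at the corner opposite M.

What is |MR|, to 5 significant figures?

61.595

M is at the origin; M and C share the same y with |MC| = 57.3 and C on the +x side, so C = (57.300, 0.0000). M and Z share the same x with |MZ| = 47.9 and Z on the −y side, so Z = (0.0000, -47.900). The virtual corner opposite M is at (57.300, -47.900). Tangency of A1 to CL means the radius RL is perpendicular to CL and since A1 is tangent to NZ there, RN ⟂ NZ, with radius 9.3, so the center R sits 9.3 in from both sides at R = (48.000, -38.600). Then |MR| = |R − M| = 61.595.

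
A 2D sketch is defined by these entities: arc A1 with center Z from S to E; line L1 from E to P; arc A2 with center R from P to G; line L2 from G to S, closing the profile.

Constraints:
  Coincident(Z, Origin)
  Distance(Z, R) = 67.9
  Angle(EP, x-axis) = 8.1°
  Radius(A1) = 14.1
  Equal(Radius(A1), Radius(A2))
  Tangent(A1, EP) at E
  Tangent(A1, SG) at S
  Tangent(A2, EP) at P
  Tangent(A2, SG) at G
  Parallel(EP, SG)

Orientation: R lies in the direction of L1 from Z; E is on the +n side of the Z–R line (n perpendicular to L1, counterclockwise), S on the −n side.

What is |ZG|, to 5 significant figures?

69.349

The slot axis is L1's direction at 8.1°, so u = (cos 8.1°, sin 8.1°) = (0.99002, 0.14090) and n = (−sin 8.1°, cos 8.1°) = (-0.14090, 0.99002). Z is at the origin and R lies 67.9 along u from Z, so R = 67.9·u = (67.223, 9.5672). Tangency of A1 to both parallel lines with radius 14.1 puts E and S at Z ± 14.1·n: E = (-1.9867, 13.959), S = (1.9867, -13.959). Equal radii place P and G the same way about R: P = R + 14.1·n = (65.236, 23.527), G = R − 14.1·n = (69.209, -4.3921). Then |ZG| = |G − Z| = 69.349.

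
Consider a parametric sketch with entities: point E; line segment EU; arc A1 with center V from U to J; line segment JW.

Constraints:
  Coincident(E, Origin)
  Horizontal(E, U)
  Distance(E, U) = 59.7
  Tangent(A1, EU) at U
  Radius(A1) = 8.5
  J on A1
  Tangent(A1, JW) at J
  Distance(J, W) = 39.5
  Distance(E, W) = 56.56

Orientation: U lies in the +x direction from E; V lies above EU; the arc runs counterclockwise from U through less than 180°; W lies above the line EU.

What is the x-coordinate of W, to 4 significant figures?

37.55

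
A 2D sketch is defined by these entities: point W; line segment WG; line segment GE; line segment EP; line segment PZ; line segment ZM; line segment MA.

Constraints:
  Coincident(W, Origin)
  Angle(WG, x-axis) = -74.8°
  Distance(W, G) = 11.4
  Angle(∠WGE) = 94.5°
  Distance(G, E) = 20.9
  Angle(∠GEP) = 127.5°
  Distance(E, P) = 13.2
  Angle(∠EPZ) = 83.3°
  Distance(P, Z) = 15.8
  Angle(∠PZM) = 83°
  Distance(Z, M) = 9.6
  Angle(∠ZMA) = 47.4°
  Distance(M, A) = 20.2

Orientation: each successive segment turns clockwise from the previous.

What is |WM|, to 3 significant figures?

12.5

W is at the origin; WG runs at -74.8° with length 11.4, so G = (2.99, -11.0). ∠WGE = 94.5° gives GE at -160° from the x-axis; with |GE| = 20.9, E = (-16.7, -18.0). ∠GEP = 127.5° gives EP at 147° from the x-axis; with |EP| = 13.2, P = (-27.8, -10.9). ∠EPZ = 83.3° gives PZ at 50.5° from the x-axis; with |PZ| = 15.8, Z = (-17.7, 1.30). ∠PZM = 83.0° gives ZM at -46.5° from the x-axis; with |ZM| = 9.6, M = (-11.1, -5.67). Then |WM| = |M − W| = 12.5.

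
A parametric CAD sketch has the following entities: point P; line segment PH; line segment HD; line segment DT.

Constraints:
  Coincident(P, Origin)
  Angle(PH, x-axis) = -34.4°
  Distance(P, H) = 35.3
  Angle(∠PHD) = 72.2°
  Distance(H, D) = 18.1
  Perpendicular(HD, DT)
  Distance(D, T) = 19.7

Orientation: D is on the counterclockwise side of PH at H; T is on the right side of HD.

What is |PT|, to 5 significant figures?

53.809

∠PHD = 72.2°, so HD runs at -34.4° + (180° − 72.2°) = 73.400° from the x-axis; with |HD| = 18.1, D = H + 18.1·(cos 73.400°, sin 73.400°) = (34.297, -2.5977). HD is perpendicular to DT; with |DT| = 19.7 on the right of HD, T = D + 19.7·(0.95832, -0.28569) = (53.176, -8.2258). Then |PT| = |T − P| = 53.809.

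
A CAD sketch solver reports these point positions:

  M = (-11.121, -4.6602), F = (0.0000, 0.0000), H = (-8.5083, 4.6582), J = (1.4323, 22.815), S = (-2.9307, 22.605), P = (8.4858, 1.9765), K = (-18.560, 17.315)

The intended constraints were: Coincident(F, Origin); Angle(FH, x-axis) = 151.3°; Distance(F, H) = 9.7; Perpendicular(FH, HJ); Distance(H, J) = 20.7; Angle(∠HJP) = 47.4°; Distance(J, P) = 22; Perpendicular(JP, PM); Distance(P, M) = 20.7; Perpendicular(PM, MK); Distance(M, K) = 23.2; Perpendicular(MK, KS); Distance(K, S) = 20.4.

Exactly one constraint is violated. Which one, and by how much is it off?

Distance(K, S) = 20.4 — off by 3.90.

F = (0.00, 0.00) ✓; FH at 151.3° ✓; |FH| = 9.700 ✓; ∠(FH, HJ) = 90.00° ✓; |HJ| = 20.70 ✓; ∠HJP = 47.40° ✓; |JP| = 22.00 ✓; ∠(JP, PM) = 90.00° ✓; |PM| = 20.70 ✓; ∠(PM, MK) = 90.00° ✓; |MK| = 23.20 ✓; ∠(MK, KS) = 90.00° ✓; |KS| = 16.50 ✗.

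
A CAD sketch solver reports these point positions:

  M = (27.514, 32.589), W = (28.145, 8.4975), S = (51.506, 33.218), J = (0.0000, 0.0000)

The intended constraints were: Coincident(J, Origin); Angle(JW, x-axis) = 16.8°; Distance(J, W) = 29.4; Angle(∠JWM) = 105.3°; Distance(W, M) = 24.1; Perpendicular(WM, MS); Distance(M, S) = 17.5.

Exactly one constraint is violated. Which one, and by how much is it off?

Distance(M, S) = 17.5 — off by 6.50.

J = (0.00, 0.00) ✓; JW at 16.80° ✓; |JW| = 29.40 ✓; ∠JWM = 105.3° ✓; |WM| = 24.10 ✓; ∠(WM, MS) = 90.00° ✓; |MS| = 24.00 ✗.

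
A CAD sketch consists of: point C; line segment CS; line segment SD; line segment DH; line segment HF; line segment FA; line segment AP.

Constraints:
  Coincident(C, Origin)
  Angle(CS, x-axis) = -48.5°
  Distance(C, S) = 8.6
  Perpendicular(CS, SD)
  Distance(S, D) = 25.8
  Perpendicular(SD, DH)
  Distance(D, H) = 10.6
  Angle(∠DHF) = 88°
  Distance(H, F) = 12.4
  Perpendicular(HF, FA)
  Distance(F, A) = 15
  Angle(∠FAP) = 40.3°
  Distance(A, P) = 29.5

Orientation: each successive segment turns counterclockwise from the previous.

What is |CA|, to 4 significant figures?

19.35

C is at the origin; CS runs at -48.5° with length 8.6, so S = (5.699, -6.441). CS is perpendicular to SD, so SD runs at 41.50°; with |SD| = 25.8, D = (25.02, 10.65). The perpendicularity gives DH at right angles to SD, so DH runs at 131.5°; with |DH| = 10.6, H = (18.00, 18.59). ∠DHF = 88.0° gives HF at -136.5° from the x-axis; with |HF| = 12.4, F = (9.003, 10.06). HF is perpendicular to FA, so FA runs at -46.50°; with |FA| = 15.0, A = (19.33, -0.8227). Then |CA| = |A − C| = 19.35.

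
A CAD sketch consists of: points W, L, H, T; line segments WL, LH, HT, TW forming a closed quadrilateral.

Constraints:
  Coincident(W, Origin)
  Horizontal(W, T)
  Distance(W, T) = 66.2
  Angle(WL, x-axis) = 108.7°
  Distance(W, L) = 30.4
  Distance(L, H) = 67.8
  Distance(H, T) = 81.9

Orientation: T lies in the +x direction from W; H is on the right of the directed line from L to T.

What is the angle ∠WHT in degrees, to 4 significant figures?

53.06°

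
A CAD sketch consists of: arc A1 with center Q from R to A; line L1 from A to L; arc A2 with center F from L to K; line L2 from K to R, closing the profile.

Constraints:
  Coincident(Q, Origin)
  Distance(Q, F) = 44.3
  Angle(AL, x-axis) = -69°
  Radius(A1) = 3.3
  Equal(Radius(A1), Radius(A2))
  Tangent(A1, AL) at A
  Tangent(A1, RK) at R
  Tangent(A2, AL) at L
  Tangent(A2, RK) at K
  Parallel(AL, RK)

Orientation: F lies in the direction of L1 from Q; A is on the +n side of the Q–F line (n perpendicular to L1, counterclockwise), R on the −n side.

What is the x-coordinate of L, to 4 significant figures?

18.96

The slot axis is L1's direction at -69.0°, so u = (cos -69.0°, sin -69.0°) = (0.3584, -0.9336) and n = (−sin -69.0°, cos -69.0°) = (0.9336, 0.3584). Q is at the origin and F lies 44.3 along u from Q, so F = 44.3·u = (15.88, -41.36). Tangency of A1 to both parallel lines with radius 3.3 puts A and R at Q ± 3.3·n: A = (3.081, 1.183), R = (-3.081, -1.183). Equal radii place L and K the same way about F: L = F + 3.3·n = (18.96, -40.17), K = F − 3.3·n = (12.79, -42.54). So L.x = 18.96.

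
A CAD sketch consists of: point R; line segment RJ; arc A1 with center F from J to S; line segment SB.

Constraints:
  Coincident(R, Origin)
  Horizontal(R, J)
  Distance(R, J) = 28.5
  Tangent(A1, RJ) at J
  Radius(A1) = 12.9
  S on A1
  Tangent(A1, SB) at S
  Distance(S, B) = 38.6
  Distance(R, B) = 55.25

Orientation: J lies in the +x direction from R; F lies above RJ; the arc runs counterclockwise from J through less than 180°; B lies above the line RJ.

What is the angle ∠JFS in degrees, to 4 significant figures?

123.4°

Checks: |FS| = 12.90 ✓; ∠(FS, SB) = 90.00° ✓; |SB| = 38.60 ✓; |RB| = 55.25 ✓.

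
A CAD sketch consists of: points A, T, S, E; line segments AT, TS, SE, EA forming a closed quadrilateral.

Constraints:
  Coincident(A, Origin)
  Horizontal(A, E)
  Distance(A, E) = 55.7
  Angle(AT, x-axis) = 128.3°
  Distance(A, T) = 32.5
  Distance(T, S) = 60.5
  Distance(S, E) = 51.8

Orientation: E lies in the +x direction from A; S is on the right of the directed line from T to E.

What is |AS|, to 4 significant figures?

28.55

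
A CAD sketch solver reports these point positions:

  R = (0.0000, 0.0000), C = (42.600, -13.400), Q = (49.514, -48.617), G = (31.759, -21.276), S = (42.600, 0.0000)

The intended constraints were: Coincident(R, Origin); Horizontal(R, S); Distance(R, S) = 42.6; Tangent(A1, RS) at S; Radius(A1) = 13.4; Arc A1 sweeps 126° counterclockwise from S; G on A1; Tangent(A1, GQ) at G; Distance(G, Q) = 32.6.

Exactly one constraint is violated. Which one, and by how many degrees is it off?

Tangent(A1, GQ) at G — off by 3.00°.

R = (0.00, 0.00) ✓; R.y = 0.00, S.y = 0.00 ✓; |RS| = 42.60 ✓; ∠(CS, SR) = 90.00° ✓; |CS| = 13.40 ✓; bearing(C→G) − bearing(C→S) = 126.0° ✓; |CG| = 13.40 ✓; ∠(CG, GQ) = 93.00° ✗; |GQ| = 32.60 ✓.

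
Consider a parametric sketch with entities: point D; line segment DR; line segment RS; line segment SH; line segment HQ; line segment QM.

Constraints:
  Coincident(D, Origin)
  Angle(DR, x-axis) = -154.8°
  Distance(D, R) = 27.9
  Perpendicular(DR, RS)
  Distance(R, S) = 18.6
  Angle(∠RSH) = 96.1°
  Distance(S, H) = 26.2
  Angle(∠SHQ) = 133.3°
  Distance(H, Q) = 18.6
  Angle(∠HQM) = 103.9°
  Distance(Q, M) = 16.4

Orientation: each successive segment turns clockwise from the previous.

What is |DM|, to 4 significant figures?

7.274

D is at the origin; DR runs at -154.8° with length 27.9, so R = (-25.24, -11.88). The perpendicularity gives RS at right angles to DR, so RS runs at 115.2°; with |RS| = 18.6, S = (-33.16, 4.951). ∠RSH = 96.1° gives SH at 31.30° from the x-axis; with |SH| = 26.2, H = (-10.78, 18.56). ∠SHQ = 133.3° gives HQ at -15.40° from the x-axis; with |HQ| = 18.6, Q = (7.155, 13.62). ∠HQM = 103.9° gives QM at -91.50° from the x-axis; with |QM| = 16.4, M = (6.726, -2.772). Then |DM| = |M − D| = 7.274.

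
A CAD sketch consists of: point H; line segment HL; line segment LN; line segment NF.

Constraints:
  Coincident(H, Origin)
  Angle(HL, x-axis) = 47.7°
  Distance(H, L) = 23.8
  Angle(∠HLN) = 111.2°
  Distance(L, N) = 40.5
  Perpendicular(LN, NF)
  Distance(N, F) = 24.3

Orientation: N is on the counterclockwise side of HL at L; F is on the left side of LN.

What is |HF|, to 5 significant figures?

49.152

∠HLN = 111.2°, so LN runs at 47.7° + (180° − 111.2°) = 116.50° from the x-axis; with |LN| = 40.5, N = L + 40.5·(cos 116.50°, sin 116.50°) = (-2.0533, 53.848). LN ⟂ NF; with |NF| = 24.3 on the left of LN, F = N + 24.3·(-0.89493, -0.44620) = (-23.800, 43.005). Then |HF| = |F − H| = 49.152.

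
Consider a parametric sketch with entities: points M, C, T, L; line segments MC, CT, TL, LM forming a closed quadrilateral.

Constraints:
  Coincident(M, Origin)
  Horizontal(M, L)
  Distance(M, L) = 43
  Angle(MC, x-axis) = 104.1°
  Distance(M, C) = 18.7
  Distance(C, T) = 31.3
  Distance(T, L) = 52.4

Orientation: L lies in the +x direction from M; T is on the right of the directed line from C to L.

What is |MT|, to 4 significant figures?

15.14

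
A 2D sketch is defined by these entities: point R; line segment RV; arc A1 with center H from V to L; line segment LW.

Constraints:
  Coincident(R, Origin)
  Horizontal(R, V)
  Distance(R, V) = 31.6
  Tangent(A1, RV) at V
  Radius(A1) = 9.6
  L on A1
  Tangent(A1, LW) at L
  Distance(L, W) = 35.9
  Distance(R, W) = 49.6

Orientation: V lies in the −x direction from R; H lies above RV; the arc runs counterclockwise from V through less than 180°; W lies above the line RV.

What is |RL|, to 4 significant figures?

23.87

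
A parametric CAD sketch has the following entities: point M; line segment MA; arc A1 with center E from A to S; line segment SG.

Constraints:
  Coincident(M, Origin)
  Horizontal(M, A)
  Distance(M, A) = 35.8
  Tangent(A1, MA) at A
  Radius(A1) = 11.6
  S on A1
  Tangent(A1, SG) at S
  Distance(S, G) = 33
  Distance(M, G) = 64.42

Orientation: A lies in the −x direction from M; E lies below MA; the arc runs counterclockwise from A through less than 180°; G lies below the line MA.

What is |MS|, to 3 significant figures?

48.9

Checks: |ES| = 11.60 ✓; ∠(ES, SG) = 90.00° ✓; |SG| = 33.00 ✓; |MG| = 64.42 ✓.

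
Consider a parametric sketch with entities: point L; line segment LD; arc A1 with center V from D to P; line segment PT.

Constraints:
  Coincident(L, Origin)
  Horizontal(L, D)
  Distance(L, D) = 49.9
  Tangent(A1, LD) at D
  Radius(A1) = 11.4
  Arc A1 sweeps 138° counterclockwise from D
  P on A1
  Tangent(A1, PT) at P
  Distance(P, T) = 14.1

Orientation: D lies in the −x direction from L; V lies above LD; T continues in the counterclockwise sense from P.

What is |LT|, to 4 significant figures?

60.34

L is at the origin; L and D share the same y with |LD| = 49.9 and D on the −x side, so D = (-49.90, 0.000). Tangency of A1 to LD means the radius VD is perpendicular to LD, so V = D + (0, 11.4) = (-49.90, 11.40). On A1, D sits at bearing -90° from V; a 138° counterclockwise sweep puts P at bearing 48°, so P = V + 11.4·(cos 48°, sin 48°) = (-42.27, 19.87). The tangent condition forces VP to be normal to PT, so PT runs along (−sin 48°, cos 48°); with |PT| = 14.1, T = (-52.75, 29.31). Then |LT| = |T − L| = 60.34.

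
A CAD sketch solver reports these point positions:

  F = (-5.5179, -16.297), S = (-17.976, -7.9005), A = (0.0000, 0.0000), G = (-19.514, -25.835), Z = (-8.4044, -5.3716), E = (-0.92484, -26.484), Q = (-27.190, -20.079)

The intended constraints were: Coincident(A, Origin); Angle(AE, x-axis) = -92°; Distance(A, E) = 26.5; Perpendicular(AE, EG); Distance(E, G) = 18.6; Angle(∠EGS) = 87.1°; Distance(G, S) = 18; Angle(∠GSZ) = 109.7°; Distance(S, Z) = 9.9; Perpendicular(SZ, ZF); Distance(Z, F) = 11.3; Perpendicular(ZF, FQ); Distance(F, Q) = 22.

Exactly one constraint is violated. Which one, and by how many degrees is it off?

Perpendicular(ZF, FQ) — off by 4.90°.

A = (0.00, 0.00) ✓; AE at -92.00° ✓; |AE| = 26.50 ✓; ∠(AE, EG) = 90.00° ✓; |EG| = 18.60 ✓; ∠EGS = 87.10° ✓; |GS| = 18.00 ✓; ∠GSZ = 109.7° ✓; |SZ| = 9.900 ✓; ∠(SZ, ZF) = 90.00° ✓; |ZF| = 11.30 ✓; ∠(ZF, FQ) = 94.90° ✗; |FQ| = 22.00 ✓.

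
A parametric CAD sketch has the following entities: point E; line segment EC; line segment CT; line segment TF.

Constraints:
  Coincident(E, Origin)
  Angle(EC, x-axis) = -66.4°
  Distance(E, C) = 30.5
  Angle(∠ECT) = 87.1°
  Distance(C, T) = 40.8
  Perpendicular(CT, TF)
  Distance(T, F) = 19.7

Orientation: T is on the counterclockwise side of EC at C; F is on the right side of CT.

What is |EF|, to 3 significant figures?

63.7

E is at the origin; EC runs at -66.4° with length 30.5, so C = 30.5·(cos -66.4°, sin -66.4°) = (12.2, -27.9). ∠ECT = 87.1°, so CT runs at -66.4° + (180° − 87.1°) = 26.5° from the x-axis; with |CT| = 40.8, T = C + 40.8·(cos 26.5°, sin 26.5°) = (48.7, -9.74). CT ⟂ TF; with |TF| = 19.7 on the right of CT, F = T + 19.7·(0.446, -0.895) = (57.5, -27.4). Then |EF| = |F − E| = 63.7.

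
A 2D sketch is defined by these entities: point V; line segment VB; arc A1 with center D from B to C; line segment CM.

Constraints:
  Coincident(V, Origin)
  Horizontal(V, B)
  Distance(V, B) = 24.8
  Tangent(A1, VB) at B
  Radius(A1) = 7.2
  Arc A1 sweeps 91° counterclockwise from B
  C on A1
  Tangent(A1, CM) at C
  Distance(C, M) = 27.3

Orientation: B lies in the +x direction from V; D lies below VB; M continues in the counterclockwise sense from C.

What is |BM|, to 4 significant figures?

35.27

On A1, B sits at bearing 90° from D; a 91° counterclockwise sweep puts C at bearing 181°, so C = D + 7.2·(cos 181°, sin 181°) = (17.60, -7.326). The tangent condition forces DC to be normal to CM, so CM runs along (−sin 181°, cos 181°); with |CM| = 27.3, M = (18.08, -34.62). Then |BM| = |M − B| = 35.27.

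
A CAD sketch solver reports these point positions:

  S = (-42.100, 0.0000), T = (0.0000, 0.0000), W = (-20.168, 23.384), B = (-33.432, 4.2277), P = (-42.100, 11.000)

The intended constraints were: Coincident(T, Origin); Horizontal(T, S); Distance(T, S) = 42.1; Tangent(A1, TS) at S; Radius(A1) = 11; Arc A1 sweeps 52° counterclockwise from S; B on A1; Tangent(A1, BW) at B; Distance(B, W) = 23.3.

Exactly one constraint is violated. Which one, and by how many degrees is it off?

Tangent(A1, BW) at B — off by 3.30°.

T = (0.00, 0.00) ✓; T.y = 0.00, S.y = 0.00 ✓; |TS| = 42.10 ✓; ∠(PS, ST) = 90.00° ✓; |PS| = 11.00 ✓; bearing(P→B) − bearing(P→S) = 52.00° ✓; |PB| = 11.00 ✓; ∠(PB, BW) = 86.70° ✗; |BW| = 23.30 ✓.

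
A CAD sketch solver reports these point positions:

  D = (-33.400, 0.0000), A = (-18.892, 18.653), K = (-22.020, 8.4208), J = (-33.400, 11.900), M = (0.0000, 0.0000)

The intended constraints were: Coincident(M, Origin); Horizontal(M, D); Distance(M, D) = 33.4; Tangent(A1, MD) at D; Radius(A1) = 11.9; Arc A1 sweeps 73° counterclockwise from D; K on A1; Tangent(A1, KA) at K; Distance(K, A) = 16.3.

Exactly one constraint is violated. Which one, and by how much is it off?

Distance(K, A) = 16.3 — off by 5.60.

M = (0.00, 0.00) ✓; M.y = 0.00, D.y = 0.00 ✓; |MD| = 33.40 ✓; ∠(JD, DM) = 90.00° ✓; |JD| = 11.90 ✓; bearing(J→K) − bearing(J→D) = 73.00° ✓; |JK| = 11.90 ✓; ∠(JK, KA) = 90.00° ✓; |KA| = 10.70 ✗.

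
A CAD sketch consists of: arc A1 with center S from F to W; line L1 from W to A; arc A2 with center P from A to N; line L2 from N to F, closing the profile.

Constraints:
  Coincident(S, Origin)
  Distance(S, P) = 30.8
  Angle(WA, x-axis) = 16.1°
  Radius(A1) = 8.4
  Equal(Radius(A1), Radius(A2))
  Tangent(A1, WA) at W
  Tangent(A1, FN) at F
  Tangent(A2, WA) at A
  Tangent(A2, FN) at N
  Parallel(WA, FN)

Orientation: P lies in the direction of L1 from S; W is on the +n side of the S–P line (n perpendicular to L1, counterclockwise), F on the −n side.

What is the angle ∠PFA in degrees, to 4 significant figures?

13.36°

Tangency of A1 to both parallel lines with radius 8.4 puts W and F at S ± 8.4·n: W = (-2.329, 8.071), F = (2.329, -8.071). Equal radii place A and N the same way about P: A = P + 8.4·n = (27.26, 16.61), N = P − 8.4·n = (31.92, 0.4707). Then cos ∠PFA = FP·FA / (|FP||FA|), giving 13.36°.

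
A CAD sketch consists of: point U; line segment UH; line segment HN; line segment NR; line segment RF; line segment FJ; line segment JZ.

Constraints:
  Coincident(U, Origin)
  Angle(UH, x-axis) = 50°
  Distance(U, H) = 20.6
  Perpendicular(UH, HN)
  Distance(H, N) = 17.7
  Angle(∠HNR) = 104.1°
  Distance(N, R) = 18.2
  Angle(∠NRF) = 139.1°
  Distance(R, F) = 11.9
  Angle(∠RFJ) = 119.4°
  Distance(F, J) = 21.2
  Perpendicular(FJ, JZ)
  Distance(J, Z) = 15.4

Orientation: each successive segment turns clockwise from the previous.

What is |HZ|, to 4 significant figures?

14.76

∠RFJ = 119.4° gives FJ at 142.6° from the x-axis; with |FJ| = 21.2, J = (-8.929, -3.780). FJ ⟂ JZ, so JZ runs at 52.60°; with |JZ| = 15.4, Z = (0.4249, 8.454). Then |HZ| = |Z − H| = 14.76.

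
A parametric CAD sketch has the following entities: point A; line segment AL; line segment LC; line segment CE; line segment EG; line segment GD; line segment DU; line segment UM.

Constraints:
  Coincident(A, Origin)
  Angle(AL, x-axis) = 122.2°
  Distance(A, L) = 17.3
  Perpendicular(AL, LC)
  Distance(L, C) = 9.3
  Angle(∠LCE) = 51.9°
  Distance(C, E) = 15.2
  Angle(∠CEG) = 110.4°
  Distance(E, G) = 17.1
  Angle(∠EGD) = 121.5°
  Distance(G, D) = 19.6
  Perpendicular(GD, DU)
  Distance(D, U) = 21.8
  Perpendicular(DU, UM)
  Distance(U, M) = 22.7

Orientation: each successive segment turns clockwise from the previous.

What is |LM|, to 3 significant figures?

7.18

A is at the origin; AL runs at 122.2° with length 17.3, so L = (-9.22, 14.6). The perpendicularity gives LC at right angles to AL, so LC runs at 32.2°; with |LC| = 9.3, C = (-1.35, 19.6). ∠LCE = 51.9° gives CE at -95.9° from the x-axis; with |CE| = 15.2, E = (-2.91, 4.48). ∠CEG = 110.4° gives EG at -166° from the x-axis; with |EG| = 17.1, G = (-19.5, 0.194). ∠EGD = 121.5° gives GD at 136° from the x-axis; with |GD| = 19.6, D = (-33.6, 13.8). GD is perpendicular to DU, so DU runs at 46.0°; with |DU| = 21.8, U = (-18.4, 29.5). The perpendicularity gives UM at right angles to DU, so UM runs at -44.0°; with |UM| = 22.7, M = (-2.09, 13.7). Then |LM| = |M − L| = 7.18.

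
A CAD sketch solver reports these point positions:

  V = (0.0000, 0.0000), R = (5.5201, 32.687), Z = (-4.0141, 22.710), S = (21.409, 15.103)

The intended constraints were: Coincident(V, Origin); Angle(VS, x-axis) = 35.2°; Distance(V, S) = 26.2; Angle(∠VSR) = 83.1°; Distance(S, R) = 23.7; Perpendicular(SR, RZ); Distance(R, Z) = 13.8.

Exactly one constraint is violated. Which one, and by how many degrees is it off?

Perpendicular(SR, RZ) — off by 4.20°.

V = (0.00, 0.00) ✓; VS at 35.20° ✓; |VS| = 26.20 ✓; ∠VSR = 83.10° ✓; |SR| = 23.70 ✓; ∠(SR, RZ) = 94.20° ✗; |RZ| = 13.80 ✓.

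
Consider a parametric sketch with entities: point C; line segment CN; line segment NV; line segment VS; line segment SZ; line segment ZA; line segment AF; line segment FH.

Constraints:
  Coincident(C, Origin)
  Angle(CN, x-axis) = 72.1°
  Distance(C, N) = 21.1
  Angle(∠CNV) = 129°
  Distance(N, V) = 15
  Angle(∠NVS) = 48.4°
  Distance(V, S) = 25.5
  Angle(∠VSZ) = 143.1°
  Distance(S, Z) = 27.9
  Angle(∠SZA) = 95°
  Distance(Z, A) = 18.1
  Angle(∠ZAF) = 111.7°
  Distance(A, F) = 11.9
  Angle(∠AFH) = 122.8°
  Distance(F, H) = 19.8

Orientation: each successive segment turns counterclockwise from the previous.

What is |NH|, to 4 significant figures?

8.981

C is at the origin; CN runs at 72.1° with length 21.1, so N = (6.485, 20.08). ∠CNV = 129.0° gives NV at 123.1° from the x-axis; with |NV| = 15.0, V = (-1.706, 32.64). ∠NVS = 48.4° gives VS at -105.3° from the x-axis; with |VS| = 25.5, S = (-8.435, 8.048). ∠VSZ = 143.1° gives SZ at -68.40° from the x-axis; with |SZ| = 27.9, Z = (1.836, -17.89). ∠SZA = 95.0° gives ZA at 16.60° from the x-axis; with |ZA| = 18.1, A = (19.18, -12.72). ∠ZAF = 111.7° gives AF at 84.90° from the x-axis; with |AF| = 11.9, F = (20.24, -0.8687). ∠AFH = 122.8° gives FH at 142.1° from the x-axis; with |FH| = 19.8, H = (4.615, 11.29). Then |NH| = |H − N| = 8.981.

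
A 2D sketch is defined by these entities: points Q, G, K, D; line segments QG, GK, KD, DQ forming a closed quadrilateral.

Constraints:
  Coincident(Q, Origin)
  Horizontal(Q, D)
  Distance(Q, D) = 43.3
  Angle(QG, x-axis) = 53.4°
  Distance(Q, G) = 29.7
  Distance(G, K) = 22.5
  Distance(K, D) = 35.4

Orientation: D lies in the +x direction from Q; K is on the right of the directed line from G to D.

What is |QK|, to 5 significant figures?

8.8045

Q is at the origin; QD is horizontal with |QD| = 43.3 and D in +x, so D = (43.3, 0). QG runs at 53.4° with |QG| = 29.7, so G = (17.708, 23.844). K is determined by |GK| = 22.5 and |KD| = 35.4 together: it lies at the intersection of circle(G, 22.5) and circle(D, 35.4). With |GD| = 34.978, the foot of the radical line on GD is 6.8123 from G and the perpendicular offset is √(22.5² − 6.8123²) = 21.444. Taking the right-of-GD solution: K = (8.0745, 3.5103).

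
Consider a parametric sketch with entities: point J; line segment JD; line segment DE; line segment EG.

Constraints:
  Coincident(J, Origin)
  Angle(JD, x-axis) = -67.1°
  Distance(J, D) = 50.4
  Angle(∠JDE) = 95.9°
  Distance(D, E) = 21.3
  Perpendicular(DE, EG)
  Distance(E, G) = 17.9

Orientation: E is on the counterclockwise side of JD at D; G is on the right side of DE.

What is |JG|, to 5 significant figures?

73.005

∠JDE = 95.9°, so DE runs at -67.1° + (180° − 95.9°) = 17.000° from the x-axis; with |DE| = 21.3, E = D + 21.3·(cos 17.000°, sin 17.000°) = (39.981, -40.200). DE ⟂ EG; with |EG| = 17.9 on the right of DE, G = E + 17.9·(0.29237, -0.95630) = (45.215, -57.318). Then |JG| = |G − J| = 73.005.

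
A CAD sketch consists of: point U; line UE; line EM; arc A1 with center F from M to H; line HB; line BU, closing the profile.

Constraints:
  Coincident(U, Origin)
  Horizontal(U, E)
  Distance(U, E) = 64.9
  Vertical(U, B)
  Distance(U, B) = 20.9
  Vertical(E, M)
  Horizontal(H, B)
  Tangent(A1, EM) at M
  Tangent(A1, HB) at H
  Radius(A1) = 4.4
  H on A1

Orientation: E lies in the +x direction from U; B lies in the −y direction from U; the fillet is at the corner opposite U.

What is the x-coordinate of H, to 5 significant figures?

60.500

The virtual corner opposite U is at (64.900, -20.900). Since A1 is tangent to EM there, FM ⟂ EM and A1 meets HB tangentially, so FH is at right angles to HB, with radius 4.4, so the center F sits 4.4 in from both sides at F = (60.500, -16.500). That places the tangent points at M = (64.900, -16.500) on EM and H = (60.500, -20.900) on HB. So H.x = 60.500.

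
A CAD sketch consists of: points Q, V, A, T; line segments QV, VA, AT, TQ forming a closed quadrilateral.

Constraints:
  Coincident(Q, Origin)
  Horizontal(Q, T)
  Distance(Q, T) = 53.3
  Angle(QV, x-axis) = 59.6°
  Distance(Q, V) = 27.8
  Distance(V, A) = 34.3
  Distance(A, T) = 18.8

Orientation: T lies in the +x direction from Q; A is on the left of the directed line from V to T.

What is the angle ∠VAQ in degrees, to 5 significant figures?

30.662°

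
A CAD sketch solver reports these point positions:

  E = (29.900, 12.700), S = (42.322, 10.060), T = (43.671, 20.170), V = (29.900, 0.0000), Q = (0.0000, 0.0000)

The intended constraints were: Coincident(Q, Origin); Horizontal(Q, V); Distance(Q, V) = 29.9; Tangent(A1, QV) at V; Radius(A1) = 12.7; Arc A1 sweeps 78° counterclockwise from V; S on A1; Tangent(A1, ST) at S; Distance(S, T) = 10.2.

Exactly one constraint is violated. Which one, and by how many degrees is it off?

Tangent(A1, ST) at S — off by 4.40°.

Q = (0.00, 0.00) ✓; Q.y = 0.00, V.y = 0.00 ✓; |QV| = 29.90 ✓; ∠(EV, VQ) = 90.00° ✓; |EV| = 12.70 ✓; bearing(E→S) − bearing(E→V) = 78.00° ✓; |ES| = 12.70 ✓; ∠(ES, ST) = 85.60° ✗; |ST| = 10.20 ✓.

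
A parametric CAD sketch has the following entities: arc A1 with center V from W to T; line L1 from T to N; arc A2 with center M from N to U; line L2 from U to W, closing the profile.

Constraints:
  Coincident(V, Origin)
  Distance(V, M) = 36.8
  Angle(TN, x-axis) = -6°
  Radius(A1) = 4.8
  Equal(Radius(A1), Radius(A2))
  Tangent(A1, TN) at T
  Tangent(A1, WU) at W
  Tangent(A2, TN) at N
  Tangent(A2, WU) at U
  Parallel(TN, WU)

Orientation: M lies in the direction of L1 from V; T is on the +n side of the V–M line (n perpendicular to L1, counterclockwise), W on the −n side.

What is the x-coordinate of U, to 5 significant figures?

36.097

The slot axis is L1's direction at -6.0°, so u = (cos -6.0°, sin -6.0°) = (0.99452, -0.10453) and n = (−sin -6.0°, cos -6.0°) = (0.10453, 0.99452). V is at the origin and M lies 36.8 along u from V, so M = 36.8·u = (36.598, -3.8466). Tangency of A1 to both parallel lines with radius 4.8 puts T and W at V ± 4.8·n: T = (0.50174, 4.7737), W = (-0.50174, -4.7737). Equal radii place N and U the same way about M: N = M + 4.8·n = (37.100, 0.92706), U = M − 4.8·n = (36.097, -8.6204). So U.x = 36.097.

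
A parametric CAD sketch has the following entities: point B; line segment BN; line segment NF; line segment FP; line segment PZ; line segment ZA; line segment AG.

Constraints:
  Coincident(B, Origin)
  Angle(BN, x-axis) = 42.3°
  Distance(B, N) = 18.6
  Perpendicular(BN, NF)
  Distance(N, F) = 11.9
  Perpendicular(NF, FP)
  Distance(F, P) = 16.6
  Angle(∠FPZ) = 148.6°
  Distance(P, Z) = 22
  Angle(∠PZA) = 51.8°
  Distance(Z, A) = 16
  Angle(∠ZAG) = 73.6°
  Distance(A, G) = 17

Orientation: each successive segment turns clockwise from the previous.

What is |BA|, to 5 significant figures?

5.4394

B is at the origin; BN runs at 42.3° with length 18.6, so N = (13.757, 12.518). The perpendicularity gives NF at right angles to BN, so NF runs at -47.700°; with |NF| = 11.9, F = (21.766, 3.7164). NF is perpendicular to FP, so FP runs at -137.70°; with |FP| = 16.6, P = (9.4881, -7.4556). ∠FPZ = 148.6° gives PZ at -169.10° from the x-axis; with |PZ| = 22.0, Z = (-12.115, -11.616). ∠PZA = 51.8° gives ZA at 62.700° from the x-axis; with |ZA| = 16.0, A = (-4.7766, 2.6022). Then |BA| = |A − B| = 5.4394.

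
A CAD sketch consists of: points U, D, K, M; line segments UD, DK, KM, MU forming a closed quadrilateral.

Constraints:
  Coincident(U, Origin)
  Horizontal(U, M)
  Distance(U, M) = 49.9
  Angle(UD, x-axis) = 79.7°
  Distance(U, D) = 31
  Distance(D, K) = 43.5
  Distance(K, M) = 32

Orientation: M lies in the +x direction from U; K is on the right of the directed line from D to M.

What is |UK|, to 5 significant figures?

22.397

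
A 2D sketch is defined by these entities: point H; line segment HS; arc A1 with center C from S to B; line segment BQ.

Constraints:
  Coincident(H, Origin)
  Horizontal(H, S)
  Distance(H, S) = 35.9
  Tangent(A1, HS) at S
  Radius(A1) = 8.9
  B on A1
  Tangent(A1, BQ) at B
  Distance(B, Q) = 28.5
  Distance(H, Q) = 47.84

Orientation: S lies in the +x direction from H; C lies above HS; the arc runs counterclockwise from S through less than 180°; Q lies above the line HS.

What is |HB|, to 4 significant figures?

45.59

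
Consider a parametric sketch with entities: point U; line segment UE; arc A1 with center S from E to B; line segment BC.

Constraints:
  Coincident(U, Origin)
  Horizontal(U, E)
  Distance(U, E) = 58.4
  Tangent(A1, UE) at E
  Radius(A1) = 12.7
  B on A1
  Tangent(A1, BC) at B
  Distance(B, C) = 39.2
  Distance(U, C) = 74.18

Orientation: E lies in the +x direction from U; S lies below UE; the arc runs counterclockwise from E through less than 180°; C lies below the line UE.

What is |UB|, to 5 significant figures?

48.091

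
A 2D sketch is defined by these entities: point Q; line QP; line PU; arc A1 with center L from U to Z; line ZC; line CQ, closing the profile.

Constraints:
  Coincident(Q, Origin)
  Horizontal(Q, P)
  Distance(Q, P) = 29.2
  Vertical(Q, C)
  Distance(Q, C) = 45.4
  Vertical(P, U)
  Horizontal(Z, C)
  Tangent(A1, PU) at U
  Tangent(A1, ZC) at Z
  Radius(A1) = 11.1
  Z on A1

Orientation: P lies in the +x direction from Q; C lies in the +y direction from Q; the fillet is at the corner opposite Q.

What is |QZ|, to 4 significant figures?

48.88

Q is at the origin; Q and P share the same y with |QP| = 29.2 and P on the +x side, so P = (29.20, 0.000). Q and C share the same x with |QC| = 45.4 and C on the +y side, so C = (0.000, 45.40). The virtual corner opposite Q is at (29.20, 45.40). Tangency of A1 to PU means the radius LU is perpendicular to PU and A1 meets ZC tangentially, so LZ is at right angles to ZC, with radius 11.1, so the center L sits 11.1 in from both sides at L = (18.10, 34.30). That places the tangent points at U = (29.20, 34.30) on PU and Z = (18.10, 45.40) on ZC. Then |QZ| = |Z − Q| = 48.88.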